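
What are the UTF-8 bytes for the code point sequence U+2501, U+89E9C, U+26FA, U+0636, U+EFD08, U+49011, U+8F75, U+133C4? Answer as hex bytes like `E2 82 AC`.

E2 94 81 F2 89 BA 9C E2 9B BA D8 B6 F3 AF B4 88 F1 89 80 91 E8 BD B5 F0 93 8F 84

U+2501: 3-byte form → E2 94 81.
U+89E9C: 4-byte form → F2 89 BA 9C.
U+26FA: 3-byte form → E2 9B BA.
U+0636: 2-byte form → D8 B6.
U+EFD08: 4-byte form → F3 AF B4 88.
U+49011: 4-byte form → F1 89 80 91.
U+8F75: 3-byte form → E8 BD B5.
U+133C4: 4-byte form → F0 93 8F 84.
Concatenated (27 bytes): E2 94 81 F2 89 BA 9C E2 9B BA D8 B6 F3 AF B4 88 F1 89 80 91 E8 BD B5 F0 93 8F 84.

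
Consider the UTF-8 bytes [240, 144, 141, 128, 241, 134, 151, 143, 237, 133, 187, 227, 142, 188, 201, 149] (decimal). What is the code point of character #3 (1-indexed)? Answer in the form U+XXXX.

Offset 0: leading byte 0xF0 = 11110000 → 4-byte char #1 = F0 90 8D 80.
Offset 4: leading byte 0xF1 = 11110001 → 4-byte char #2 = F1 86 97 8F.
Offset 8: leading byte 0xED = 11101101 → 3-byte char #3 = ED 85 BB.
Leading byte 0xED = 11101101 matches 1110xxxx → 3-byte sequence.
Byte 1: 0xED = 11101101, payload 1101 (4 bits).
Byte 2: 0x85 = 10000101 (10xxxxxx ✓), payload 000101.
Byte 3: 0xBB = 10111011 (10xxxxxx ✓), payload 111011.
Concatenate: 1101000101111011 = 0xD17B (16 bits → U+D17B).

U+D17B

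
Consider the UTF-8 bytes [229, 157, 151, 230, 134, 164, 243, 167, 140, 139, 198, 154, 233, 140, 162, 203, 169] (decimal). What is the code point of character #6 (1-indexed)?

U+02E9

Offset 0: leading byte 0xE5 = 11100101 → 3-byte char #1 = E5 9D 97.
Offset 3: leading byte 0xE6 = 11100110 → 3-byte char #2 = E6 86 A4.
Offset 6: leading byte 0xF3 = 11110011 → 4-byte char #3 = F3 A7 8C 8B.
Offset 10: leading byte 0xC6 = 11000110 → 2-byte char #4 = C6 9A.
Offset 12: leading byte 0xE9 = 11101001 → 3-byte char #5 = E9 8C A2.
Offset 15: leading byte 0xCB = 11001011 → 2-byte char #6 = CB A9.
Leading byte 0xCB = 11001011 matches 110xxxxx → 2-byte sequence.
Byte 1: 0xCB = 11001011, payload 01011 (5 bits).
Byte 2: 0xA9 = 10101001 (10xxxxxx ✓), payload 101001.
Concatenate: 01011101001 = 0x2E9 (11 bits → U+02E9).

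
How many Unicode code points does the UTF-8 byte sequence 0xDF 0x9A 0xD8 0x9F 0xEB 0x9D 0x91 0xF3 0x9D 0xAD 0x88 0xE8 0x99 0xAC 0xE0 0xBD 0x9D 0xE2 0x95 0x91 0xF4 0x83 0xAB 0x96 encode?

8

Byte at offset 0: 0xDF = 11011111 → 2-byte char (#1). Advance 2.
Byte at offset 2: 0xD8 = 11011000 → 2-byte char (#2). Advance 2.
Byte at offset 4: 0xEB = 11101011 → 3-byte char (#3). Advance 3.
Byte at offset 7: 0xF3 = 11110011 → 4-byte char (#4). Advance 4.
Byte at offset 11: 0xE8 = 11101000 → 3-byte char (#5). Advance 3.
Byte at offset 14: 0xE0 = 11100000 → 3-byte char (#6). Advance 3.
Byte at offset 17: 0xE2 = 11100010 → 3-byte char (#7). Advance 3.
Byte at offset 20: 0xF4 = 11110100 → 4-byte char (#8). Advance 4.
Reached end at offset 24 after 8 code points.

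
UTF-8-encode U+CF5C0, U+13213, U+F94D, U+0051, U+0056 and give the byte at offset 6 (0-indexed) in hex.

U+CF5C0 → 4-byte form F3 8F 97 80 at offsets 0–3.
U+13213 → 4-byte form F0 93 88 93 at offsets 4–7.
Offset 6 falls in char 2's range; it's byte 3 of F0 93 88 93 = 0x88.

0x88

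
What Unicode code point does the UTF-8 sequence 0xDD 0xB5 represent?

Leading byte 0xDD = 11011101 matches 110xxxxx → 2-byte sequence.
Byte 1: 0xDD = 11011101, payload 11101 (5 bits).
Byte 2: 0xB5 = 10110101 (10xxxxxx ✓), payload 110101.
Concatenate: 11101110101 = 0x775 (11 bits → U+0775).

U+0775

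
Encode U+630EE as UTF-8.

F1 A3 83 AE

U+630EE = 0x630EE = 405742 decimal. In range U+10000–U+10FFFF → 4-byte form: 11110xxx 10xxxxxx 10xxxxxx 10xxxxxx.
Binary (21 bits): 001100011000011101110.
Split 3+6+6+6: 001 | 100011 | 000011 | 101110.
Byte 1: 11110001 = 0xF1.
Byte 2: 10100011 = 0xA3.
Byte 3: 10000011 = 0x83.
Byte 4: 10101110 = 0xAE.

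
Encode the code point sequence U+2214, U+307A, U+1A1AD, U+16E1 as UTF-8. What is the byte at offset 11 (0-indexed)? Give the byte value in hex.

0x9B

U+2214 → 3-byte form E2 88 94 at offsets 0–2.
U+307A → 3-byte form E3 81 BA at offsets 3–5.
U+1A1AD → 4-byte form F0 9A 86 AD at offsets 6–9.
U+16E1 → 3-byte form E1 9B A1 at offsets 10–12.
Offset 11 falls in char 4's range; it's byte 2 of E1 9B A1 = 0x9B.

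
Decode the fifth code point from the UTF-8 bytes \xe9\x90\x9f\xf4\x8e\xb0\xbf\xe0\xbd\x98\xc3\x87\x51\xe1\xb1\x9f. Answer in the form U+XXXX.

U+0051

Offset 0: leading byte 0xE9 = 11101001 → 3-byte char #1 = E9 90 9F.
Offset 3: leading byte 0xF4 = 11110100 → 4-byte char #2 = F4 8E B0 BF.
Offset 7: leading byte 0xE0 = 11100000 → 3-byte char #3 = E0 BD 98.
Offset 10: leading byte 0xC3 = 11000011 → 2-byte char #4 = C3 87.
Offset 12: leading byte 0x51 = 01010001 → 1-byte char #5 = 51.
Leading byte 0x51 = 01010001 matches 0xxxxxxx → 1-byte sequence.
Byte 1: 0x51 = 01010001, payload 1010001 (7 bits).
Concatenate: 1010001 = 0x51 (7 bits → U+0051).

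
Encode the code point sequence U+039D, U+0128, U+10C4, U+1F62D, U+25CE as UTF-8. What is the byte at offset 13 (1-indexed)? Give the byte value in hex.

1-indexed offset 13 is 0-indexed offset 12.
U+039D → 2-byte form CE 9D at offsets 0–1.
U+0128 → 2-byte form C4 A8 at offsets 2–3.
U+10C4 → 3-byte form E1 83 84 at offsets 4–6.
U+1F62D → 4-byte form F0 9F 98 AD at offsets 7–10.
U+25CE → 3-byte form E2 97 8E at offsets 11–13.
Offset 12 falls in char 5's range; it's byte 2 of E2 97 8E = 0x97.

0x97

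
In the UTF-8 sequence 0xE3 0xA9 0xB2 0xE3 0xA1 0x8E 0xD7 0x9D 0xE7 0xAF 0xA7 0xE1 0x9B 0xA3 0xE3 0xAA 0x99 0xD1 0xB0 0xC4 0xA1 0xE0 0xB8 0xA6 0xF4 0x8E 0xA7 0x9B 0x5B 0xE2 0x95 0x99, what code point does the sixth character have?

Offset 0: leading byte 0xE3 = 11100011 → 3-byte char #1 = E3 A9 B2.
Offset 3: leading byte 0xE3 = 11100011 → 3-byte char #2 = E3 A1 8E.
Offset 6: leading byte 0xD7 = 11010111 → 2-byte char #3 = D7 9D.
Offset 8: leading byte 0xE7 = 11100111 → 3-byte char #4 = E7 AF A7.
Offset 11: leading byte 0xE1 = 11100001 → 3-byte char #5 = E1 9B A3.
Offset 14: leading byte 0xE3 = 11100011 → 3-byte char #6 = E3 AA 99.
Leading byte 0xE3 = 11100011 matches 1110xxxx → 3-byte sequence.
Byte 1: 0xE3 = 11100011, payload 0011 (4 bits).
Byte 2: 0xAA = 10101010 (10xxxxxx ✓), payload 101010.
Byte 3: 0x99 = 10011001 (10xxxxxx ✓), payload 011001.
Concatenate: 0011101010011001 = 0x3A99 (16 bits → U+3A99).

U+3A99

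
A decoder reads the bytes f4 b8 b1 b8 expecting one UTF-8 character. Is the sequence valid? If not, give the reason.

invalid (encodes a value above U+10FFFF)

Leading byte 0xF4 = 11110100 → 4-byte form.
Payload = 0x138C78, which exceeds U+10FFFF, the maximum Unicode code point. (Leading bytes F5–FF, or F4 followed by ≥ 0x90, are invalid.)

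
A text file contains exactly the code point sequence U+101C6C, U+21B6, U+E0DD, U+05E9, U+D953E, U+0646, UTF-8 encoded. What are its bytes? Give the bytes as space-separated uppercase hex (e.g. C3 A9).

F4 81 B1 AC E2 86 B6 EE 83 9D D7 A9 F3 99 94 BE D9 86

U+101C6C: 4-byte form → F4 81 B1 AC.
U+21B6: 3-byte form → E2 86 B6.
U+E0DD: 3-byte form → EE 83 9D.
U+05E9: 2-byte form → D7 A9.
U+D953E: 4-byte form → F3 99 94 BE.
U+0646: 2-byte form → D9 86.
Concatenated (18 bytes): F4 81 B1 AC E2 86 B6 EE 83 9D D7 A9 F3 99 94 BE D9 86.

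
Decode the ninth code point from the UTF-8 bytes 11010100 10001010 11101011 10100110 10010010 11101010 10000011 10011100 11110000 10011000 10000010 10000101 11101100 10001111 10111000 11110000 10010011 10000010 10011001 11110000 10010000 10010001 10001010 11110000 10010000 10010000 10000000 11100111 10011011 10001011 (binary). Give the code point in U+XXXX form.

U+76CB

Offset 0: leading byte 0xD4 = 11010100 → 2-byte char #1 = D4 8A.
Offset 2: leading byte 0xEB = 11101011 → 3-byte char #2 = EB A6 92.
Offset 5: leading byte 0xEA = 11101010 → 3-byte char #3 = EA 83 9C.
Offset 8: leading byte 0xF0 = 11110000 → 4-byte char #4 = F0 98 82 85.
Offset 12: leading byte 0xEC = 11101100 → 3-byte char #5 = EC 8F B8.
Offset 15: leading byte 0xF0 = 11110000 → 4-byte char #6 = F0 93 82 99.
Offset 19: leading byte 0xF0 = 11110000 → 4-byte char #7 = F0 90 91 8A.
Offset 23: leading byte 0xF0 = 11110000 → 4-byte char #8 = F0 90 90 80.
Offset 27: leading byte 0xE7 = 11100111 → 3-byte char #9 = E7 9B 8B.
Leading byte 0xE7 = 11100111 matches 1110xxxx → 3-byte sequence.
Byte 1: 0xE7 = 11100111, payload 0111 (4 bits).
Byte 2: 0x9B = 10011011 (10xxxxxx ✓), payload 011011.
Byte 3: 0x8B = 10001011 (10xxxxxx ✓), payload 001011.
Concatenate: 0111011011001011 = 0x76CB (16 bits → U+76CB).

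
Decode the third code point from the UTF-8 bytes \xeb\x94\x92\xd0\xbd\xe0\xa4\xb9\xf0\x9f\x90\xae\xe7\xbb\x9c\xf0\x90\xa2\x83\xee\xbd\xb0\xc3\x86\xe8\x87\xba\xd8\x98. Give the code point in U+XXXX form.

Offset 0: leading byte 0xEB = 11101011 → 3-byte char #1 = EB 94 92.
Offset 3: leading byte 0xD0 = 11010000 → 2-byte char #2 = D0 BD.
Offset 5: leading byte 0xE0 = 11100000 → 3-byte char #3 = E0 A4 B9.
Leading byte 0xE0 = 11100000 matches 1110xxxx → 3-byte sequence.
Byte 1: 0xE0 = 11100000, payload 0000 (4 bits).
Byte 2: 0xA4 = 10100100 (10xxxxxx ✓), payload 100100.
Byte 3: 0xB9 = 10111001 (10xxxxxx ✓), payload 111001.
Concatenate: 0000100100111001 = 0x939 (16 bits → U+0939).

U+0939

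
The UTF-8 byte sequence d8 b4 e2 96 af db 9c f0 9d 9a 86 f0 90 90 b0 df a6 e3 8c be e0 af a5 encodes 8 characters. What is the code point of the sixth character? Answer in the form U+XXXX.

U+07E6

Offset 0: leading byte 0xD8 = 11011000 → 2-byte char #1 = D8 B4.
Offset 2: leading byte 0xE2 = 11100010 → 3-byte char #2 = E2 96 AF.
Offset 5: leading byte 0xDB = 11011011 → 2-byte char #3 = DB 9C.
Offset 7: leading byte 0xF0 = 11110000 → 4-byte char #4 = F0 9D 9A 86.
Offset 11: leading byte 0xF0 = 11110000 → 4-byte char #5 = F0 90 90 B0.
Offset 15: leading byte 0xDF = 11011111 → 2-byte char #6 = DF A6.
Leading byte 0xDF = 11011111 matches 110xxxxx → 2-byte sequence.
Byte 1: 0xDF = 11011111, payload 11111 (5 bits).
Byte 2: 0xA6 = 10100110 (10xxxxxx ✓), payload 100110.
Concatenate: 11111100110 = 0x7E6 (11 bits → U+07E6).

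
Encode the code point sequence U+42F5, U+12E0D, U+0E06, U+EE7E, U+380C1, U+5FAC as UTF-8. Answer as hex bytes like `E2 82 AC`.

U+42F5: 3-byte form → E4 8B B5.
U+12E0D: 4-byte form → F0 92 B8 8D.
U+0E06: 3-byte form → E0 B8 86.
U+EE7E: 3-byte form → EE B9 BE.
U+380C1: 4-byte form → F0 B8 83 81.
U+5FAC: 3-byte form → E5 BE AC.
Concatenated (20 bytes): E4 8B B5 F0 92 B8 8D E0 B8 86 EE B9 BE F0 B8 83 81 E5 BE AC.

E4 8B B5 F0 92 B8 8D E0 B8 86 EE B9 BE F0 B8 83 81 E5 BE AC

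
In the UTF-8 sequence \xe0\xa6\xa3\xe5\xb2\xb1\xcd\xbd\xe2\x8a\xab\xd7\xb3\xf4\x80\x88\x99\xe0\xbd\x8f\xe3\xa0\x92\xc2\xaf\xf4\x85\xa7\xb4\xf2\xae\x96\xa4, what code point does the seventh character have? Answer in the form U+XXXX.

Offset 0: leading byte 0xE0 = 11100000 → 3-byte char #1 = E0 A6 A3.
Offset 3: leading byte 0xE5 = 11100101 → 3-byte char #2 = E5 B2 B1.
Offset 6: leading byte 0xCD = 11001101 → 2-byte char #3 = CD BD.
Offset 8: leading byte 0xE2 = 11100010 → 3-byte char #4 = E2 8A AB.
Offset 11: leading byte 0xD7 = 11010111 → 2-byte char #5 = D7 B3.
Offset 13: leading byte 0xF4 = 11110100 → 4-byte char #6 = F4 80 88 99.
Offset 17: leading byte 0xE0 = 11100000 → 3-byte char #7 = E0 BD 8F.
Leading byte 0xE0 = 11100000 matches 1110xxxx → 3-byte sequence.
Byte 1: 0xE0 = 11100000, payload 0000 (4 bits).
Byte 2: 0xBD = 10111101 (10xxxxxx ✓), payload 111101.
Byte 3: 0x8F = 10001111 (10xxxxxx ✓), payload 001111.
Concatenate: 0000111101001111 = 0xF4F (16 bits → U+0F4F).

U+0F4F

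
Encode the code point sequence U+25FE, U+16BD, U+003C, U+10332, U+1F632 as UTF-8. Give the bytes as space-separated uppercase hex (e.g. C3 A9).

E2 97 BE E1 9A BD 3C F0 90 8C B2 F0 9F 98 B2

U+25FE: 3-byte form → E2 97 BE.
U+16BD: 3-byte form → E1 9A BD.
U+003C: 1-byte form → 3C.
U+10332: 4-byte form → F0 90 8C B2.
U+1F632: 4-byte form → F0 9F 98 B2.
Concatenated (15 bytes): E2 97 BE E1 9A BD 3C F0 90 8C B2 F0 9F 98 B2.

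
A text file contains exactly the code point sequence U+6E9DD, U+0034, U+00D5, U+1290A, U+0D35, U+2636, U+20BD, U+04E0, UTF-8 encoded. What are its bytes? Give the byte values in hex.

U+6E9DD: 4-byte form → F1 AE A7 9D.
U+0034: 1-byte form → 34.
U+00D5: 2-byte form → C3 95.
U+1290A: 4-byte form → F0 92 A4 8A.
U+0D35: 3-byte form → E0 B4 B5.
U+2636: 3-byte form → E2 98 B6.
U+20BD: 3-byte form → E2 82 BD.
U+04E0: 2-byte form → D3 A0.
Concatenated (22 bytes): F1 AE A7 9D 34 C3 95 F0 92 A4 8A E0 B4 B5 E2 98 B6 E2 82 BD D3 A0.

F1 AE A7 9D 34 C3 95 F0 92 A4 8A E0 B4 B5 E2 98 B6 E2 82 BD D3 A0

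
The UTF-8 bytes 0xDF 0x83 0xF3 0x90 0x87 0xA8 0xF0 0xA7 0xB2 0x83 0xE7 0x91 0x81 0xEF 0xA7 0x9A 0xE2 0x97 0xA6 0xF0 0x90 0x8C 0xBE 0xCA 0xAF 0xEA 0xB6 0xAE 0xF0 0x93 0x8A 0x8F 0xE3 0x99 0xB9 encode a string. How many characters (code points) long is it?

11

Byte at offset 0: 0xDF = 11011111 → 2-byte char (#1). Advance 2.
Byte at offset 2: 0xF3 = 11110011 → 4-byte char (#2). Advance 4.
Byte at offset 6: 0xF0 = 11110000 → 4-byte char (#3). Advance 4.
Byte at offset 10: 0xE7 = 11100111 → 3-byte char (#4). Advance 3.
Byte at offset 13: 0xEF = 11101111 → 3-byte char (#5). Advance 3.
Byte at offset 16: 0xE2 = 11100010 → 3-byte char (#6). Advance 3.
Byte at offset 19: 0xF0 = 11110000 → 4-byte char (#7). Advance 4.
Byte at offset 23: 0xCA = 11001010 → 2-byte char (#8). Advance 2.
Byte at offset 25: 0xEA = 11101010 → 3-byte char (#9). Advance 3.
Byte at offset 28: 0xF0 = 11110000 → 4-byte char (#10). Advance 4.
Byte at offset 32: 0xE3 = 11100011 → 3-byte char (#11). Advance 3.
Reached end at offset 35 after 11 code points.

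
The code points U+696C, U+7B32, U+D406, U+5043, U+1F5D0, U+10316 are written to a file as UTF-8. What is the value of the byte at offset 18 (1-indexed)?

1-indexed offset 18 is 0-indexed offset 17.
U+696C → 3-byte form E6 A5 AC at offsets 0–2.
U+7B32 → 3-byte form E7 AC B2 at offsets 3–5.
U+D406 → 3-byte form ED 90 86 at offsets 6–8.
U+5043 → 3-byte form E5 81 83 at offsets 9–11.
U+1F5D0 → 4-byte form F0 9F 97 90 at offsets 12–15.
U+10316 → 4-byte form F0 90 8C 96 at offsets 16–19.
Offset 17 falls in char 6's range; it's byte 2 of F0 90 8C 96 = 0x90.

0x90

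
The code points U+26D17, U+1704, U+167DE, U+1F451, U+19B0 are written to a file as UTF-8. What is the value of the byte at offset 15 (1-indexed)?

1-indexed offset 15 is 0-indexed offset 14.
U+26D17 → 4-byte form F0 A6 B4 97 at offsets 0–3.
U+1704 → 3-byte form E1 9C 84 at offsets 4–6.
U+167DE → 4-byte form F0 96 9F 9E at offsets 7–10.
U+1F451 → 4-byte form F0 9F 91 91 at offsets 11–14.
Offset 14 falls in char 4's range; it's byte 4 of F0 9F 91 91 = 0x91.

0x91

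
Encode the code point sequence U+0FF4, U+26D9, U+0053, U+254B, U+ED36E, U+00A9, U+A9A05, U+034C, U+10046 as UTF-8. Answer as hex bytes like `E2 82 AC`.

E0 BF B4 E2 9B 99 53 E2 95 8B F3 AD 8D AE C2 A9 F2 A9 A8 85 CD 8C F0 90 81 86

U+0FF4: 3-byte form → E0 BF B4.
U+26D9: 3-byte form → E2 9B 99.
U+0053: 1-byte form → 53.
U+254B: 3-byte form → E2 95 8B.
U+ED36E: 4-byte form → F3 AD 8D AE.
U+00A9: 2-byte form → C2 A9.
U+A9A05: 4-byte form → F2 A9 A8 85.
U+034C: 2-byte form → CD 8C.
U+10046: 4-byte form → F0 90 81 86.
Concatenated (26 bytes): E0 BF B4 E2 9B 99 53 E2 95 8B F3 AD 8D AE C2 A9 F2 A9 A8 85 CD 8C F0 90 81 86.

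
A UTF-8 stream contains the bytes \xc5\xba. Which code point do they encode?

U+017A

Leading byte 0xC5 = 11000101 matches 110xxxxx → 2-byte sequence.
Byte 1: 0xC5 = 11000101, payload 00101 (5 bits).
Byte 2: 0xBA = 10111010 (10xxxxxx ✓), payload 111010.
Concatenate: 00101111010 = 0x17A (11 bits → U+017A).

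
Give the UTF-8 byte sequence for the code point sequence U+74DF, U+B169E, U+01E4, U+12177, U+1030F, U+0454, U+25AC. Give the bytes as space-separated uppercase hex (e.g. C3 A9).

E7 93 9F F2 B1 9A 9E C7 A4 F0 92 85 B7 F0 90 8C 8F D1 94 E2 96 AC

U+74DF: 3-byte form → E7 93 9F.
U+B169E: 4-byte form → F2 B1 9A 9E.
U+01E4: 2-byte form → C7 A4.
U+12177: 4-byte form → F0 92 85 B7.
U+1030F: 4-byte form → F0 90 8C 8F.
U+0454: 2-byte form → D1 94.
U+25AC: 3-byte form → E2 96 AC.
Concatenated (22 bytes): E7 93 9F F2 B1 9A 9E C7 A4 F0 92 85 B7 F0 90 8C 8F D1 94 E2 96 AC.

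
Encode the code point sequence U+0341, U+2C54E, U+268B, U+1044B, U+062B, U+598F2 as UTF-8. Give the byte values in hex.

CD 81 F0 AC 95 8E E2 9A 8B F0 90 91 8B D8 AB F1 99 A3 B2

U+0341: 2-byte form → CD 81.
U+2C54E: 4-byte form → F0 AC 95 8E.
U+268B: 3-byte form → E2 9A 8B.
U+1044B: 4-byte form → F0 90 91 8B.
U+062B: 2-byte form → D8 AB.
U+598F2: 4-byte form → F1 99 A3 B2.
Concatenated (19 bytes): CD 81 F0 AC 95 8E E2 9A 8B F0 90 91 8B D8 AB F1 99 A3 B2.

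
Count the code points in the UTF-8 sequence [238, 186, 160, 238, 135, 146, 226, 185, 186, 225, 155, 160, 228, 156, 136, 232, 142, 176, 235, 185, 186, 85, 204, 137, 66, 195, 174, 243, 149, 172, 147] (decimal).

12

Byte at offset 0: 0xEE = 11101110 → 3-byte char (#1). Advance 3.
Byte at offset 3: 0xEE = 11101110 → 3-byte char (#2). Advance 3.
Byte at offset 6: 0xE2 = 11100010 → 3-byte char (#3). Advance 3.
Byte at offset 9: 0xE1 = 11100001 → 3-byte char (#4). Advance 3.
Byte at offset 12: 0xE4 = 11100100 → 3-byte char (#5). Advance 3.
Byte at offset 15: 0xE8 = 11101000 → 3-byte char (#6). Advance 3.
Byte at offset 18: 0xEB = 11101011 → 3-byte char (#7). Advance 3.
Byte at offset 21: 0x55 = 01010101 → 1-byte char (#8). Advance 1.
Byte at offset 22: 0xCC = 11001100 → 2-byte char (#9). Advance 2.
Byte at offset 24: 0x42 = 01000010 → 1-byte char (#10). Advance 1.
Byte at offset 25: 0xC3 = 11000011 → 2-byte char (#11). Advance 2.
Byte at offset 27: 0xF3 = 11110011 → 4-byte char (#12). Advance 4.
Reached end at offset 31 after 12 code points.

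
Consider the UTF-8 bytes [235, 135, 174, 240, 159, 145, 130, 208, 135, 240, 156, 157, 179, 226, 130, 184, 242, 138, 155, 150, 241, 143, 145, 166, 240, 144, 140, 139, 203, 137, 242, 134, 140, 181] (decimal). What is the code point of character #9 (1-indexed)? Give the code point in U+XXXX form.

Offset 0: leading byte 0xEB = 11101011 → 3-byte char #1 = EB 87 AE.
Offset 3: leading byte 0xF0 = 11110000 → 4-byte char #2 = F0 9F 91 82.
Offset 7: leading byte 0xD0 = 11010000 → 2-byte char #3 = D0 87.
Offset 9: leading byte 0xF0 = 11110000 → 4-byte char #4 = F0 9C 9D B3.
Offset 13: leading byte 0xE2 = 11100010 → 3-byte char #5 = E2 82 B8.
Offset 16: leading byte 0xF2 = 11110010 → 4-byte char #6 = F2 8A 9B 96.
Offset 20: leading byte 0xF1 = 11110001 → 4-byte char #7 = F1 8F 91 A6.
Offset 24: leading byte 0xF0 = 11110000 → 4-byte char #8 = F0 90 8C 8B.
Offset 28: leading byte 0xCB = 11001011 → 2-byte char #9 = CB 89.
Leading byte 0xCB = 11001011 matches 110xxxxx → 2-byte sequence.
Byte 1: 0xCB = 11001011, payload 01011 (5 bits).
Byte 2: 0x89 = 10001001 (10xxxxxx ✓), payload 001001.
Concatenate: 01011001001 = 0x2C9 (11 bits → U+02C9).

U+02C9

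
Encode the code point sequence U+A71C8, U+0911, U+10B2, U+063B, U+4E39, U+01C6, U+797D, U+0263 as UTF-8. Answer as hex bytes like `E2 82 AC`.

U+A71C8: 4-byte form → F2 A7 87 88.
U+0911: 3-byte form → E0 A4 91.
U+10B2: 3-byte form → E1 82 B2.
U+063B: 2-byte form → D8 BB.
U+4E39: 3-byte form → E4 B8 B9.
U+01C6: 2-byte form → C7 86.
U+797D: 3-byte form → E7 A5 BD.
U+0263: 2-byte form → C9 A3.
Concatenated (22 bytes): F2 A7 87 88 E0 A4 91 E1 82 B2 D8 BB E4 B8 B9 C7 86 E7 A5 BD C9 A3.

F2 A7 87 88 E0 A4 91 E1 82 B2 D8 BB E4 B8 B9 C7 86 E7 A5 BD C9 A3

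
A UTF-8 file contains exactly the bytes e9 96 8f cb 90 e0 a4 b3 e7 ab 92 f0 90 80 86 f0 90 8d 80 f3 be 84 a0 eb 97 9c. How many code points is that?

Byte at offset 0: 0xE9 = 11101001 → 3-byte char (#1). Advance 3.
Byte at offset 3: 0xCB = 11001011 → 2-byte char (#2). Advance 2.
Byte at offset 5: 0xE0 = 11100000 → 3-byte char (#3). Advance 3.
Byte at offset 8: 0xE7 = 11100111 → 3-byte char (#4). Advance 3.
Byte at offset 11: 0xF0 = 11110000 → 4-byte char (#5). Advance 4.
Byte at offset 15: 0xF0 = 11110000 → 4-byte char (#6). Advance 4.
Byte at offset 19: 0xF3 = 11110011 → 4-byte char (#7). Advance 4.
Byte at offset 23: 0xEB = 11101011 → 3-byte char (#8). Advance 3.
Reached end at offset 26 after 8 code points.

8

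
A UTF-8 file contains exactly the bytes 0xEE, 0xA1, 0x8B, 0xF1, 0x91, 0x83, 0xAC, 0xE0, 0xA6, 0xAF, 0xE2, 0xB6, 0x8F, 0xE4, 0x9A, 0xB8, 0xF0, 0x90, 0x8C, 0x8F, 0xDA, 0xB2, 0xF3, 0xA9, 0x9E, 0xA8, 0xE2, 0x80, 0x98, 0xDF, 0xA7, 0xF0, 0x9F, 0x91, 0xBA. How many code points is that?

11

Byte at offset 0: 0xEE = 11101110 → 3-byte char (#1). Advance 3.
Byte at offset 3: 0xF1 = 11110001 → 4-byte char (#2). Advance 4.
Byte at offset 7: 0xE0 = 11100000 → 3-byte char (#3). Advance 3.
Byte at offset 10: 0xE2 = 11100010 → 3-byte char (#4). Advance 3.
Byte at offset 13: 0xE4 = 11100100 → 3-byte char (#5). Advance 3.
Byte at offset 16: 0xF0 = 11110000 → 4-byte char (#6). Advance 4.
Byte at offset 20: 0xDA = 11011010 → 2-byte char (#7). Advance 2.
Byte at offset 22: 0xF3 = 11110011 → 4-byte char (#8). Advance 4.
Byte at offset 26: 0xE2 = 11100010 → 3-byte char (#9). Advance 3.
Byte at offset 29: 0xDF = 11011111 → 2-byte char (#10). Advance 2.
Byte at offset 31: 0xF0 = 11110000 → 4-byte char (#11). Advance 4.
Reached end at offset 35 after 11 code points.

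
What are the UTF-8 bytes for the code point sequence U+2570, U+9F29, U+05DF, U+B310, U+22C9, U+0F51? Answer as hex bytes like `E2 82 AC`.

U+2570: 3-byte form → E2 95 B0.
U+9F29: 3-byte form → E9 BC A9.
U+05DF: 2-byte form → D7 9F.
U+B310: 3-byte form → EB 8C 90.
U+22C9: 3-byte form → E2 8B 89.
U+0F51: 3-byte form → E0 BD 91.
Concatenated (17 bytes): E2 95 B0 E9 BC A9 D7 9F EB 8C 90 E2 8B 89 E0 BD 91.

E2 95 B0 E9 BC A9 D7 9F EB 8C 90 E2 8B 89 E0 BD 91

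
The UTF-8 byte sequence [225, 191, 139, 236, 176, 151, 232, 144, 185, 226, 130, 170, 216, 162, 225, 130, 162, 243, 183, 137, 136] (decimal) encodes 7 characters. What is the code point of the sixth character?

Offset 0: leading byte 0xE1 = 11100001 → 3-byte char #1 = E1 BF 8B.
Offset 3: leading byte 0xEC = 11101100 → 3-byte char #2 = EC B0 97.
Offset 6: leading byte 0xE8 = 11101000 → 3-byte char #3 = E8 90 B9.
Offset 9: leading byte 0xE2 = 11100010 → 3-byte char #4 = E2 82 AA.
Offset 12: leading byte 0xD8 = 11011000 → 2-byte char #5 = D8 A2.
Offset 14: leading byte 0xE1 = 11100001 → 3-byte char #6 = E1 82 A2.
Leading byte 0xE1 = 11100001 matches 1110xxxx → 3-byte sequence.
Byte 1: 0xE1 = 11100001, payload 0001 (4 bits).
Byte 2: 0x82 = 10000010 (10xxxxxx ✓), payload 000010.
Byte 3: 0xA2 = 10100010 (10xxxxxx ✓), payload 100010.
Concatenate: 0001000010100010 = 0x10A2 (16 bits → U+10A2).

U+10A2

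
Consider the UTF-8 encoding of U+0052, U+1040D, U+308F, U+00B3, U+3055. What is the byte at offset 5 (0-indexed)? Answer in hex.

U+0052 → 1-byte form 52 at offsets 0–0.
U+1040D → 4-byte form F0 90 90 8D at offsets 1–4.
U+308F → 3-byte form E3 82 8F at offsets 5–7.
Offset 5 falls in char 3's range; it's byte 1 of E3 82 8F = 0xE3.

0xE3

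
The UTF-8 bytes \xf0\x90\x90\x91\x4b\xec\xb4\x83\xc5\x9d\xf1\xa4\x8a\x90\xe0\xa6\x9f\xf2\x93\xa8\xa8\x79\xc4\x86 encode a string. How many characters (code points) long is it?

Byte at offset 0: 0xF0 = 11110000 → 4-byte char (#1). Advance 4.
Byte at offset 4: 0x4B = 01001011 → 1-byte char (#2). Advance 1.
Byte at offset 5: 0xEC = 11101100 → 3-byte char (#3). Advance 3.
Byte at offset 8: 0xC5 = 11000101 → 2-byte char (#4). Advance 2.
Byte at offset 10: 0xF1 = 11110001 → 4-byte char (#5). Advance 4.
Byte at offset 14: 0xE0 = 11100000 → 3-byte char (#6). Advance 3.
Byte at offset 17: 0xF2 = 11110010 → 4-byte char (#7). Advance 4.
Byte at offset 21: 0x79 = 01111001 → 1-byte char (#8). Advance 1.
Byte at offset 22: 0xC4 = 11000100 → 2-byte char (#9). Advance 2.
Reached end at offset 24 after 9 code points.

9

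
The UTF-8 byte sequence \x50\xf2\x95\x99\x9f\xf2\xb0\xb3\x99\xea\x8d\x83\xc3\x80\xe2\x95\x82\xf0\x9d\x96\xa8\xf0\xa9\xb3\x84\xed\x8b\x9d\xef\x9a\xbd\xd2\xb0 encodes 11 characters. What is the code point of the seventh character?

U+1D5A8

Offset 0: leading byte 0x50 = 01010000 → 1-byte char #1 = 50.
Offset 1: leading byte 0xF2 = 11110010 → 4-byte char #2 = F2 95 99 9F.
Offset 5: leading byte 0xF2 = 11110010 → 4-byte char #3 = F2 B0 B3 99.
Offset 9: leading byte 0xEA = 11101010 → 3-byte char #4 = EA 8D 83.
Offset 12: leading byte 0xC3 = 11000011 → 2-byte char #5 = C3 80.
Offset 14: leading byte 0xE2 = 11100010 → 3-byte char #6 = E2 95 82.
Offset 17: leading byte 0xF0 = 11110000 → 4-byte char #7 = F0 9D 96 A8.
Leading byte 0xF0 = 11110000 matches 11110xxx → 4-byte sequence.
Byte 1: 0xF0 = 11110000, payload 000 (3 bits).
Byte 2: 0x9D = 10011101 (10xxxxxx ✓), payload 011101.
Byte 3: 0x96 = 10010110 (10xxxxxx ✓), payload 010110.
Byte 4: 0xA8 = 10101000 (10xxxxxx ✓), payload 101000.
Concatenate: 000011101010110101000 = 0x1D5A8 (21 bits → U+1D5A8).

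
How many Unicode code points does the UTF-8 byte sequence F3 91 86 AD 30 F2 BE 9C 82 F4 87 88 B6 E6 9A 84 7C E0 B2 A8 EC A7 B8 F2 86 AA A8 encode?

Byte at offset 0: 0xF3 = 11110011 → 4-byte char (#1). Advance 4.
Byte at offset 4: 0x30 = 00110000 → 1-byte char (#2). Advance 1.
Byte at offset 5: 0xF2 = 11110010 → 4-byte char (#3). Advance 4.
Byte at offset 9: 0xF4 = 11110100 → 4-byte char (#4). Advance 4.
Byte at offset 13: 0xE6 = 11100110 → 3-byte char (#5). Advance 3.
Byte at offset 16: 0x7C = 01111100 → 1-byte char (#6). Advance 1.
Byte at offset 17: 0xE0 = 11100000 → 3-byte char (#7). Advance 3.
Byte at offset 20: 0xEC = 11101100 → 3-byte char (#8). Advance 3.
Byte at offset 23: 0xF2 = 11110010 → 4-byte char (#9). Advance 4.
Reached end at offset 27 after 9 code points.

9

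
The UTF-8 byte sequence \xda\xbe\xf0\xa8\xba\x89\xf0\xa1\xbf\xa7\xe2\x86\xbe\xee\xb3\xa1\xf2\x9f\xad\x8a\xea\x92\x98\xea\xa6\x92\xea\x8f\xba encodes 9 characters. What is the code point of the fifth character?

U+ECE1

Offset 0: leading byte 0xDA = 11011010 → 2-byte char #1 = DA BE.
Offset 2: leading byte 0xF0 = 11110000 → 4-byte char #2 = F0 A8 BA 89.
Offset 6: leading byte 0xF0 = 11110000 → 4-byte char #3 = F0 A1 BF A7.
Offset 10: leading byte 0xE2 = 11100010 → 3-byte char #4 = E2 86 BE.
Offset 13: leading byte 0xEE = 11101110 → 3-byte char #5 = EE B3 A1.
Leading byte 0xEE = 11101110 matches 1110xxxx → 3-byte sequence.
Byte 1: 0xEE = 11101110, payload 1110 (4 bits).
Byte 2: 0xB3 = 10110011 (10xxxxxx ✓), payload 110011.
Byte 3: 0xA1 = 10100001 (10xxxxxx ✓), payload 100001.
Concatenate: 1110110011100001 = 0xECE1 (16 bits → U+ECE1).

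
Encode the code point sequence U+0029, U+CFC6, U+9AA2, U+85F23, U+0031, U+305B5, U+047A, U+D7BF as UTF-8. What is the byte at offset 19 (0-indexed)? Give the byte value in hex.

U+0029 → 1-byte form 29 at offsets 0–0.
U+CFC6 → 3-byte form EC BF 86 at offsets 1–3.
U+9AA2 → 3-byte form E9 AA A2 at offsets 4–6.
U+85F23 → 4-byte form F2 85 BC A3 at offsets 7–10.
U+0031 → 1-byte form 31 at offsets 11–11.
U+305B5 → 4-byte form F0 B0 96 B5 at offsets 12–15.
U+047A → 2-byte form D1 BA at offsets 16–17.
U+D7BF → 3-byte form ED 9E BF at offsets 18–20.
Offset 19 falls in char 8's range; it's byte 2 of ED 9E BF = 0x9E.

0x9E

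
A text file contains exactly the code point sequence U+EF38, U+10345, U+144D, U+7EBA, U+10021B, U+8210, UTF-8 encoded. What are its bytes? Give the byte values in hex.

EE BC B8 F0 90 8D 85 E1 91 8D E7 BA BA F4 80 88 9B E8 88 90

U+EF38: 3-byte form → EE BC B8.
U+10345: 4-byte form → F0 90 8D 85.
U+144D: 3-byte form → E1 91 8D.
U+7EBA: 3-byte form → E7 BA BA.
U+10021B: 4-byte form → F4 80 88 9B.
U+8210: 3-byte form → E8 88 90.
Concatenated (20 bytes): EE BC B8 F0 90 8D 85 E1 91 8D E7 BA BA F4 80 88 9B E8 88 90.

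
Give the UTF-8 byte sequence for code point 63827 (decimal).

U+F953 = 0xF953 = 63827 decimal. In range U+0800–U+FFFF → 3-byte form: 1110xxxx 10xxxxxx 10xxxxxx.
Binary (16 bits): 1111100101010011.
Split 4+6+6: 1111 | 100101 | 010011.
Byte 1: 11101111 = 0xEF.
Byte 2: 10100101 = 0xA5.
Byte 3: 10010011 = 0x93.

EF A5 93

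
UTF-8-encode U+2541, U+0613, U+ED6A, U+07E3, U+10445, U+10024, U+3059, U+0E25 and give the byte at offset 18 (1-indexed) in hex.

0xA4

1-indexed offset 18 is 0-indexed offset 17.
U+2541 → 3-byte form E2 95 81 at offsets 0–2.
U+0613 → 2-byte form D8 93 at offsets 3–4.
U+ED6A → 3-byte form EE B5 AA at offsets 5–7.
U+07E3 → 2-byte form DF A3 at offsets 8–9.
U+10445 → 4-byte form F0 90 91 85 at offsets 10–13.
U+10024 → 4-byte form F0 90 80 A4 at offsets 14–17.
Offset 17 falls in char 6's range; it's byte 4 of F0 90 80 A4 = 0xA4.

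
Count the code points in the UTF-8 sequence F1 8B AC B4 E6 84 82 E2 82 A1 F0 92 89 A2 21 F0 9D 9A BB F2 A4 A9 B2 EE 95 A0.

Byte at offset 0: 0xF1 = 11110001 → 4-byte char (#1). Advance 4.
Byte at offset 4: 0xE6 = 11100110 → 3-byte char (#2). Advance 3.
Byte at offset 7: 0xE2 = 11100010 → 3-byte char (#3). Advance 3.
Byte at offset 10: 0xF0 = 11110000 → 4-byte char (#4). Advance 4.
Byte at offset 14: 0x21 = 00100001 → 1-byte char (#5). Advance 1.
Byte at offset 15: 0xF0 = 11110000 → 4-byte char (#6). Advance 4.
Byte at offset 19: 0xF2 = 11110010 → 4-byte char (#7). Advance 4.
Byte at offset 23: 0xEE = 11101110 → 3-byte char (#8). Advance 3.
Reached end at offset 26 after 8 code points.

8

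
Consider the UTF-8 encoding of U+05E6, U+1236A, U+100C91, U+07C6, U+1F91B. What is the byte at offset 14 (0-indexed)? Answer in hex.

0xA4

U+05E6 → 2-byte form D7 A6 at offsets 0–1.
U+1236A → 4-byte form F0 92 8D AA at offsets 2–5.
U+100C91 → 4-byte form F4 80 B2 91 at offsets 6–9.
U+07C6 → 2-byte form DF 86 at offsets 10–11.
U+1F91B → 4-byte form F0 9F A4 9B at offsets 12–15.
Offset 14 falls in char 5's range; it's byte 3 of F0 9F A4 9B = 0xA4.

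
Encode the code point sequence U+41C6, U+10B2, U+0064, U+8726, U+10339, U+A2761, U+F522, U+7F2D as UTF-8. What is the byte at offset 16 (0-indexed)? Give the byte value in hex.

U+41C6 → 3-byte form E4 87 86 at offsets 0–2.
U+10B2 → 3-byte form E1 82 B2 at offsets 3–5.
U+0064 → 1-byte form 64 at offsets 6–6.
U+8726 → 3-byte form E8 9C A6 at offsets 7–9.
U+10339 → 4-byte form F0 90 8C B9 at offsets 10–13.
U+A2761 → 4-byte form F2 A2 9D A1 at offsets 14–17.
Offset 16 falls in char 6's range; it's byte 3 of F2 A2 9D A1 = 0x9D.

0x9D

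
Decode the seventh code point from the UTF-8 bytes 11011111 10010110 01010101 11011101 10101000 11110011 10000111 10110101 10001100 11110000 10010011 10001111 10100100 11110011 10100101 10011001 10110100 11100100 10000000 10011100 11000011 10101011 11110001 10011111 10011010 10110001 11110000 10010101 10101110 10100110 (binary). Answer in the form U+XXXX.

Offset 0: leading byte 0xDF = 11011111 → 2-byte char #1 = DF 96.
Offset 2: leading byte 0x55 = 01010101 → 1-byte char #2 = 55.
Offset 3: leading byte 0xDD = 11011101 → 2-byte char #3 = DD A8.
Offset 5: leading byte 0xF3 = 11110011 → 4-byte char #4 = F3 87 B5 8C.
Offset 9: leading byte 0xF0 = 11110000 → 4-byte char #5 = F0 93 8F A4.
Offset 13: leading byte 0xF3 = 11110011 → 4-byte char #6 = F3 A5 99 B4.
Offset 17: leading byte 0xE4 = 11100100 → 3-byte char #7 = E4 80 9C.
Leading byte 0xE4 = 11100100 matches 1110xxxx → 3-byte sequence.
Byte 1: 0xE4 = 11100100, payload 0100 (4 bits).
Byte 2: 0x80 = 10000000 (10xxxxxx ✓), payload 000000.
Byte 3: 0x9C = 10011100 (10xxxxxx ✓), payload 011100.
Concatenate: 0100000000011100 = 0x401C (16 bits → U+401C).

U+401C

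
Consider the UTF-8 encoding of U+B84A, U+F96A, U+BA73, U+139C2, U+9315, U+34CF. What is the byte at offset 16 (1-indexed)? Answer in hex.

1-indexed offset 16 is 0-indexed offset 15.
U+B84A → 3-byte form EB A1 8A at offsets 0–2.
U+F96A → 3-byte form EF A5 AA at offsets 3–5.
U+BA73 → 3-byte form EB A9 B3 at offsets 6–8.
U+139C2 → 4-byte form F0 93 A7 82 at offsets 9–12.
U+9315 → 3-byte form E9 8C 95 at offsets 13–15.
Offset 15 falls in char 5's range; it's byte 3 of E9 8C 95 = 0x95.

0x95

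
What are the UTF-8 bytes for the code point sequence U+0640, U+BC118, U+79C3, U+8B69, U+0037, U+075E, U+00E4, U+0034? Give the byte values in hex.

D9 80 F2 BC 84 98 E7 A7 83 E8 AD A9 37 DD 9E C3 A4 34

U+0640: 2-byte form → D9 80.
U+BC118: 4-byte form → F2 BC 84 98.
U+79C3: 3-byte form → E7 A7 83.
U+8B69: 3-byte form → E8 AD A9.
U+0037: 1-byte form → 37.
U+075E: 2-byte form → DD 9E.
U+00E4: 2-byte form → C3 A4.
U+0034: 1-byte form → 34.
Concatenated (18 bytes): D9 80 F2 BC 84 98 E7 A7 83 E8 AD A9 37 DD 9E C3 A4 34.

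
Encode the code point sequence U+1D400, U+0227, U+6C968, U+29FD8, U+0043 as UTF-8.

U+1D400: 4-byte form → F0 9D 90 80.
U+0227: 2-byte form → C8 A7.
U+6C968: 4-byte form → F1 AC A5 A8.
U+29FD8: 4-byte form → F0 A9 BF 98.
U+0043: 1-byte form → 43.
Concatenated (15 bytes): F0 9D 90 80 C8 A7 F1 AC A5 A8 F0 A9 BF 98 43.

F0 9D 90 80 C8 A7 F1 AC A5 A8 F0 A9 BF 98 43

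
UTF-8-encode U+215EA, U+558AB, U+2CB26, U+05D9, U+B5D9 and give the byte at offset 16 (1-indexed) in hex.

1-indexed offset 16 is 0-indexed offset 15.
U+215EA → 4-byte form F0 A1 97 AA at offsets 0–3.
U+558AB → 4-byte form F1 95 A2 AB at offsets 4–7.
U+2CB26 → 4-byte form F0 AC AC A6 at offsets 8–11.
U+05D9 → 2-byte form D7 99 at offsets 12–13.
U+B5D9 → 3-byte form EB 97 99 at offsets 14–16.
Offset 15 falls in char 5's range; it's byte 2 of EB 97 99 = 0x97.

0x97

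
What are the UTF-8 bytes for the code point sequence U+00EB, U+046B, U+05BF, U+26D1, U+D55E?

U+00EB: 2-byte form → C3 AB.
U+046B: 2-byte form → D1 AB.
U+05BF: 2-byte form → D6 BF.
U+26D1: 3-byte form → E2 9B 91.
U+D55E: 3-byte form → ED 95 9E.
Concatenated (12 bytes): C3 AB D1 AB D6 BF E2 9B 91 ED 95 9E.

C3 AB D1 AB D6 BF E2 9B 91 ED 95 9E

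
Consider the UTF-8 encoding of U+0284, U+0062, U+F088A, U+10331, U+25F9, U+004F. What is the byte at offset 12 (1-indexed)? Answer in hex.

0xE2

1-indexed offset 12 is 0-indexed offset 11.
U+0284 → 2-byte form CA 84 at offsets 0–1.
U+0062 → 1-byte form 62 at offsets 2–2.
U+F088A → 4-byte form F3 B0 A2 8A at offsets 3–6.
U+10331 → 4-byte form F0 90 8C B1 at offsets 7–10.
U+25F9 → 3-byte form E2 97 B9 at offsets 11–13.
Offset 11 falls in char 5's range; it's byte 1 of E2 97 B9 = 0xE2.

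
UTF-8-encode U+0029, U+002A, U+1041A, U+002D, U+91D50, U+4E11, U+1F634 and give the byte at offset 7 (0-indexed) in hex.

0xF2

U+0029 → 1-byte form 29 at offsets 0–0.
U+002A → 1-byte form 2A at offsets 1–1.
U+1041A → 4-byte form F0 90 90 9A at offsets 2–5.
U+002D → 1-byte form 2D at offsets 6–6.
U+91D50 → 4-byte form F2 91 B5 90 at offsets 7–10.
Offset 7 falls in char 5's range; it's byte 1 of F2 91 B5 90 = 0xF2.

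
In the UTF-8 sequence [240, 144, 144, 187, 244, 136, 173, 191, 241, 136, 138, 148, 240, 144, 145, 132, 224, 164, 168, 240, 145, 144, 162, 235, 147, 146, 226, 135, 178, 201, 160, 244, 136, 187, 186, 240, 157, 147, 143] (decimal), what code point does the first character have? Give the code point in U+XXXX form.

Offset 0: leading byte 0xF0 = 11110000 → 4-byte char #1 = F0 90 90 BB.
Leading byte 0xF0 = 11110000 matches 11110xxx → 4-byte sequence.
Byte 1: 0xF0 = 11110000, payload 000 (3 bits).
Byte 2: 0x90 = 10010000 (10xxxxxx ✓), payload 010000.
Byte 3: 0x90 = 10010000 (10xxxxxx ✓), payload 010000.
Byte 4: 0xBB = 10111011 (10xxxxxx ✓), payload 111011.
Concatenate: 000010000010000111011 = 0x1043B (21 bits → U+1043B).

U+1043B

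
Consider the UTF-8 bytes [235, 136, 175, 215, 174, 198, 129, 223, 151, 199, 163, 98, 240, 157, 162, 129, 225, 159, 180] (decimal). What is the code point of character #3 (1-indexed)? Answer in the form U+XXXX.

U+0181

Offset 0: leading byte 0xEB = 11101011 → 3-byte char #1 = EB 88 AF.
Offset 3: leading byte 0xD7 = 11010111 → 2-byte char #2 = D7 AE.
Offset 5: leading byte 0xC6 = 11000110 → 2-byte char #3 = C6 81.
Leading byte 0xC6 = 11000110 matches 110xxxxx → 2-byte sequence.
Byte 1: 0xC6 = 11000110, payload 00110 (5 bits).
Byte 2: 0x81 = 10000001 (10xxxxxx ✓), payload 000001.
Concatenate: 00110000001 = 0x181 (11 bits → U+0181).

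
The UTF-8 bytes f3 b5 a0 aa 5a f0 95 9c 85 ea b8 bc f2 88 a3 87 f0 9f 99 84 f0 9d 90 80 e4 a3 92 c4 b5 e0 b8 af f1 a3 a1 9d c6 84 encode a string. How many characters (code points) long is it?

12

Byte at offset 0: 0xF3 = 11110011 → 4-byte char (#1). Advance 4.
Byte at offset 4: 0x5A = 01011010 → 1-byte char (#2). Advance 1.
Byte at offset 5: 0xF0 = 11110000 → 4-byte char (#3). Advance 4.
Byte at offset 9: 0xEA = 11101010 → 3-byte char (#4). Advance 3.
Byte at offset 12: 0xF2 = 11110010 → 4-byte char (#5). Advance 4.
Byte at offset 16: 0xF0 = 11110000 → 4-byte char (#6). Advance 4.
Byte at offset 20: 0xF0 = 11110000 → 4-byte char (#7). Advance 4.
Byte at offset 24: 0xE4 = 11100100 → 3-byte char (#8). Advance 3.
Byte at offset 27: 0xC4 = 11000100 → 2-byte char (#9). Advance 2.
Byte at offset 29: 0xE0 = 11100000 → 3-byte char (#10). Advance 3.
Byte at offset 32: 0xF1 = 11110001 → 4-byte char (#11). Advance 4.
Byte at offset 36: 0xC6 = 11000110 → 2-byte char (#12). Advance 2.
Reached end at offset 38 after 12 code points.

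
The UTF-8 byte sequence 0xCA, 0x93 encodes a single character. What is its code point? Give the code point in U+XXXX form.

U+0293

Leading byte 0xCA = 11001010 matches 110xxxxx → 2-byte sequence.
Byte 1: 0xCA = 11001010, payload 01010 (5 bits).
Byte 2: 0x93 = 10010011 (10xxxxxx ✓), payload 010011.
Concatenate: 01010010011 = 0x293 (11 bits → U+0293).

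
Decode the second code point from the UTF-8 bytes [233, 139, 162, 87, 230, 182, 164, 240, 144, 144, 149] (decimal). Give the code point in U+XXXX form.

U+0057

Offset 0: leading byte 0xE9 = 11101001 → 3-byte char #1 = E9 8B A2.
Offset 3: leading byte 0x57 = 01010111 → 1-byte char #2 = 57.
Leading byte 0x57 = 01010111 matches 0xxxxxxx → 1-byte sequence.
Byte 1: 0x57 = 01010111, payload 1010111 (7 bits).
Concatenate: 1010111 = 0x57 (7 bits → U+0057).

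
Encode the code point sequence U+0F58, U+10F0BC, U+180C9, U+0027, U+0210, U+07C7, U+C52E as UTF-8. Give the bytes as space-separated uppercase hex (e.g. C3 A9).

U+0F58: 3-byte form → E0 BD 98.
U+10F0BC: 4-byte form → F4 8F 82 BC.
U+180C9: 4-byte form → F0 98 83 89.
U+0027: 1-byte form → 27.
U+0210: 2-byte form → C8 90.
U+07C7: 2-byte form → DF 87.
U+C52E: 3-byte form → EC 94 AE.
Concatenated (19 bytes): E0 BD 98 F4 8F 82 BC F0 98 83 89 27 C8 90 DF 87 EC 94 AE.

E0 BD 98 F4 8F 82 BC F0 98 83 89 27 C8 90 DF 87 EC 94 AE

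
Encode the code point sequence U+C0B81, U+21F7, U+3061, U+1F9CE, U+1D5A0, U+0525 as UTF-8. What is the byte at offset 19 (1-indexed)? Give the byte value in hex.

1-indexed offset 19 is 0-indexed offset 18.
U+C0B81 → 4-byte form F3 80 AE 81 at offsets 0–3.
U+21F7 → 3-byte form E2 87 B7 at offsets 4–6.
U+3061 → 3-byte form E3 81 A1 at offsets 7–9.
U+1F9CE → 4-byte form F0 9F A7 8E at offsets 10–13.
U+1D5A0 → 4-byte form F0 9D 96 A0 at offsets 14–17.
U+0525 → 2-byte form D4 A5 at offsets 18–19.
Offset 18 falls in char 6's range; it's byte 1 of D4 A5 = 0xD4.

0xD4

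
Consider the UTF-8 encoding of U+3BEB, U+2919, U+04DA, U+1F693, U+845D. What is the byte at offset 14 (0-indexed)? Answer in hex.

0x9D

U+3BEB → 3-byte form E3 AF AB at offsets 0–2.
U+2919 → 3-byte form E2 A4 99 at offsets 3–5.
U+04DA → 2-byte form D3 9A at offsets 6–7.
U+1F693 → 4-byte form F0 9F 9A 93 at offsets 8–11.
U+845D → 3-byte form E8 91 9D at offsets 12–14.
Offset 14 falls in char 5's range; it's byte 3 of E8 91 9D = 0x9D.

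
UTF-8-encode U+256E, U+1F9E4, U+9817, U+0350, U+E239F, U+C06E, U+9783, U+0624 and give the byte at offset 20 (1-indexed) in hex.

0xE9

1-indexed offset 20 is 0-indexed offset 19.
U+256E → 3-byte form E2 95 AE at offsets 0–2.
U+1F9E4 → 4-byte form F0 9F A7 A4 at offsets 3–6.
U+9817 → 3-byte form E9 A0 97 at offsets 7–9.
U+0350 → 2-byte form CD 90 at offsets 10–11.
U+E239F → 4-byte form F3 A2 8E 9F at offsets 12–15.
U+C06E → 3-byte form EC 81 AE at offsets 16–18.
U+9783 → 3-byte form E9 9E 83 at offsets 19–21.
Offset 19 falls in char 7's range; it's byte 1 of E9 9E 83 = 0xE9.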